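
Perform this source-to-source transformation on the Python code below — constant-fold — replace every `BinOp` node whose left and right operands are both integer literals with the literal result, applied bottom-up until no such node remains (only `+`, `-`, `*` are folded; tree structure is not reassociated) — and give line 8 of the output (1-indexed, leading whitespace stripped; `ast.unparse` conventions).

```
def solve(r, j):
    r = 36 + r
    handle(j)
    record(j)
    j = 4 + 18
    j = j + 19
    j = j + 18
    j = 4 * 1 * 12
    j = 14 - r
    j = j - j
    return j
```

j = 48

Transformed code:
def solve(r, j):
    r = 36 + r
    handle(j)
    record(j)
    j = 22
    j = j + 19
    j = j + 18
    j = 48
    j = 14 - r
    j = j - j
    return j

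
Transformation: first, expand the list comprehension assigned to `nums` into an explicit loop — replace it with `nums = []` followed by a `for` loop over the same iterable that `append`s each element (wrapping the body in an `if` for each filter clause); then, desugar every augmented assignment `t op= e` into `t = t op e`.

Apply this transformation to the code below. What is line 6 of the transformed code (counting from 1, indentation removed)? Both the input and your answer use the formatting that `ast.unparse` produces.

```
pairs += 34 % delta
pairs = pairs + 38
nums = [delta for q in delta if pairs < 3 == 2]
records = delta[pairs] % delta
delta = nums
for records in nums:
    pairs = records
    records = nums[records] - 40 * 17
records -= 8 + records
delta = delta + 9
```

Transformed code:
pairs = pairs + 34 % delta
pairs = pairs + 38
nums = []
for q in delta:
    if pairs < 3 == 2:
        nums.append(delta)
records = delta[pairs] % delta
delta = nums
for records in nums:
    pairs = records
    records = nums[records] - 40 * 17
records = records - (8 + records)
delta = delta + 9

nums.append(delta)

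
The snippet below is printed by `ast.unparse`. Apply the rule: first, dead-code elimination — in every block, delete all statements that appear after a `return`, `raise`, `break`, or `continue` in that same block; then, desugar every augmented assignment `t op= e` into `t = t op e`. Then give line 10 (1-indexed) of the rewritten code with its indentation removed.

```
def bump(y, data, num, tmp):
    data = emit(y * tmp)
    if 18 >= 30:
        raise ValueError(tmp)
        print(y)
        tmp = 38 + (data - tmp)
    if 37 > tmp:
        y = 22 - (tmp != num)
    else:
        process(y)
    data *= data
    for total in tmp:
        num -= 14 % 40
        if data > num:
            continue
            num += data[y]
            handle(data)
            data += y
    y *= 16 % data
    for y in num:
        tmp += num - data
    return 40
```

Transformed code:
def bump(y, data, num, tmp):
    data = emit(y * tmp)
    if 18 >= 30:
        raise ValueError(tmp)
    if 37 > tmp:
        y = 22 - (tmp != num)
    else:
        process(y)
    data = data * data
    for total in tmp:
        num = num - 14 % 40
        if data > num:
            continue
    y = y * (16 % data)
    for y in num:
        tmp = tmp + (num - data)
    return 40

for total in tmp:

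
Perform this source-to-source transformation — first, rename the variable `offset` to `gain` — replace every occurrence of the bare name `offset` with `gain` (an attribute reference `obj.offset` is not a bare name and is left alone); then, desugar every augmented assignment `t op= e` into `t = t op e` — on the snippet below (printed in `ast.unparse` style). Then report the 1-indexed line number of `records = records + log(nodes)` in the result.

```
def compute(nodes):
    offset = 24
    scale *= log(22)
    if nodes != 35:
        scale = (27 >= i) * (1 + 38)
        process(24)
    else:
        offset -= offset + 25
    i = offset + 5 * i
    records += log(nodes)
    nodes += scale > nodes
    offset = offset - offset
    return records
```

10

Transformed code:
def compute(nodes):
    gain = 24
    scale = scale * log(22)
    if nodes != 35:
        scale = (27 >= i) * (1 + 38)
        process(24)
    else:
        gain = gain - (gain + 25)
    i = gain + 5 * i
    records = records + log(nodes)
    nodes = nodes + (scale > nodes)
    gain = gain - gain
    return records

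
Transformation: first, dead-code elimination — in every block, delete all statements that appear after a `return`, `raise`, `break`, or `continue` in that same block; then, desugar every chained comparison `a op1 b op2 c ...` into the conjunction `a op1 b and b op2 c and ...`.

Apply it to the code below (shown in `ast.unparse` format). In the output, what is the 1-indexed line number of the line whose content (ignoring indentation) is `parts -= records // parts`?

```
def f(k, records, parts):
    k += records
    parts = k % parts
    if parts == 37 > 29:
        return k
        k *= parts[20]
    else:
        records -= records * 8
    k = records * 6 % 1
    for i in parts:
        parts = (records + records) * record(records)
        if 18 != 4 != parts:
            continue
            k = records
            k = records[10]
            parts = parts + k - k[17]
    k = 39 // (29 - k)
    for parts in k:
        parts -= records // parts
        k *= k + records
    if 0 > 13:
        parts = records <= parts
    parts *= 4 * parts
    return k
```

15

Transformed code:
def f(k, records, parts):
    k += records
    parts = k % parts
    if parts == 37 and 37 > 29:
        return k
    else:
        records -= records * 8
    k = records * 6 % 1
    for i in parts:
        parts = (records + records) * record(records)
        if 18 != 4 and 4 != parts:
            continue
    k = 39 // (29 - k)
    for parts in k:
        parts -= records // parts
        k *= k + records
    if 0 > 13:
        parts = records <= parts
    parts *= 4 * parts
    return k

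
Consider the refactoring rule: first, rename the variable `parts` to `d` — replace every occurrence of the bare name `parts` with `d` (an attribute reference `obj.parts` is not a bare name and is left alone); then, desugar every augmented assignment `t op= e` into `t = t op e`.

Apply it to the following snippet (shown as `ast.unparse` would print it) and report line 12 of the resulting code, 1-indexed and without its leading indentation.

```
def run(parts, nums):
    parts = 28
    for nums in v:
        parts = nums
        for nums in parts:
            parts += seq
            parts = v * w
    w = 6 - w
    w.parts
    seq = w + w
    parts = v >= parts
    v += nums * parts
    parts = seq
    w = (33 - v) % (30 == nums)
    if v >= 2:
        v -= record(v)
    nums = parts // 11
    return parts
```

Transformed code:
def run(d, nums):
    d = 28
    for nums in v:
        d = nums
        for nums in d:
            d = d + seq
            d = v * w
    w = 6 - w
    w.parts
    seq = w + w
    d = v >= d
    v = v + nums * d
    d = seq
    w = (33 - v) % (30 == nums)
    if v >= 2:
        v = v - record(v)
    nums = d // 11
    return d

v = v + nums * d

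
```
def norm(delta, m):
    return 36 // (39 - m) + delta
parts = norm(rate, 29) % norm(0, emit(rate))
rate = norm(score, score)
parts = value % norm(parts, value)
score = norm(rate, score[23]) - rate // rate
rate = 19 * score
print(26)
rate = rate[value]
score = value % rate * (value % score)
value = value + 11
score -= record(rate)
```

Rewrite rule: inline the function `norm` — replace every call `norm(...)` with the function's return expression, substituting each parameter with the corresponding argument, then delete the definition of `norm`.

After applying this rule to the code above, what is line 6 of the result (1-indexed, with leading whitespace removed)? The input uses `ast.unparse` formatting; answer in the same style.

Transformed code:
parts = (36 // (39 - 29) + rate) % (36 // (39 - emit(rate)) + 0)
rate = 36 // (39 - score) + score
parts = value % (36 // (39 - value) + parts)
score = 36 // (39 - score[23]) + rate - rate // rate
rate = 19 * score
print(26)
rate = rate[value]
score = value % rate * (value % score)
value = value + 11
score -= record(rate)

print(26)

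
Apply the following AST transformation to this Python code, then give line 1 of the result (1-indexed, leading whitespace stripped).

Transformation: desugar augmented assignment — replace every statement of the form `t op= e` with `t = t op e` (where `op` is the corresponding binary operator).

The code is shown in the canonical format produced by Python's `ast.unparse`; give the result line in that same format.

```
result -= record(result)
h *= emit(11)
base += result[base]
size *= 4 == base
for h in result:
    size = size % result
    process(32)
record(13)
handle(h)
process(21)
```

Transformed code:
result = result - record(result)
h = h * emit(11)
base = base + result[base]
size = size * (4 == base)
for h in result:
    size = size % result
    process(32)
record(13)
handle(h)
process(21)

result = result - record(result)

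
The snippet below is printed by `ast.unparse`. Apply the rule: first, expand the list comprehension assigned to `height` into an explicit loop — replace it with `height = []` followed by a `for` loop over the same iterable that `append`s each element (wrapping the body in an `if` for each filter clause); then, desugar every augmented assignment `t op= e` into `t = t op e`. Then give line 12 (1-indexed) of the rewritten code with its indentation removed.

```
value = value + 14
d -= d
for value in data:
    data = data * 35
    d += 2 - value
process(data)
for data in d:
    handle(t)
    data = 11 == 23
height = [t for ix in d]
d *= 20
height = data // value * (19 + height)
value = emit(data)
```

height.append(t)

Transformed code:
value = value + 14
d = d - d
for value in data:
    data = data * 35
    d = d + (2 - value)
process(data)
for data in d:
    handle(t)
    data = 11 == 23
height = []
for ix in d:
    height.append(t)
d = d * 20
height = data // value * (19 + height)
value = emit(data)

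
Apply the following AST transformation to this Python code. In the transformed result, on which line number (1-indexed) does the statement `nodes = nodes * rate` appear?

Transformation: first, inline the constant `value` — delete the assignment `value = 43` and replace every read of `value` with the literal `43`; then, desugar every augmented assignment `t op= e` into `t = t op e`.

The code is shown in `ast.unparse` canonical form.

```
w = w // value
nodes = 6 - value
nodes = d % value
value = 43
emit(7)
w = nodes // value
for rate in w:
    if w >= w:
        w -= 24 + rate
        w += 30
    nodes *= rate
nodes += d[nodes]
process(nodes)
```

10

Transformed code:
w = w // 43
nodes = 6 - 43
nodes = d % 43
emit(7)
w = nodes // 43
for rate in w:
    if w >= w:
        w = w - (24 + rate)
        w = w + 30
    nodes = nodes * rate
nodes = nodes + d[nodes]
process(nodes)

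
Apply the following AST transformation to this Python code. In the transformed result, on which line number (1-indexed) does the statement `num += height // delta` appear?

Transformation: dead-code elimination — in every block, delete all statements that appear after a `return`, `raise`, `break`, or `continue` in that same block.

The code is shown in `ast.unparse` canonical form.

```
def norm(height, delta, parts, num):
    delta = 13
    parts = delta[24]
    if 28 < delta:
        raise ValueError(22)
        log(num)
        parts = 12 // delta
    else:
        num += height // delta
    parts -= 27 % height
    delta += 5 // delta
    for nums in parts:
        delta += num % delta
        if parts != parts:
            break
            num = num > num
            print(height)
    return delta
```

Transformed code:
def norm(height, delta, parts, num):
    delta = 13
    parts = delta[24]
    if 28 < delta:
        raise ValueError(22)
    else:
        num += height // delta
    parts -= 27 % height
    delta += 5 // delta
    for nums in parts:
        delta += num % delta
        if parts != parts:
            break
    return delta

7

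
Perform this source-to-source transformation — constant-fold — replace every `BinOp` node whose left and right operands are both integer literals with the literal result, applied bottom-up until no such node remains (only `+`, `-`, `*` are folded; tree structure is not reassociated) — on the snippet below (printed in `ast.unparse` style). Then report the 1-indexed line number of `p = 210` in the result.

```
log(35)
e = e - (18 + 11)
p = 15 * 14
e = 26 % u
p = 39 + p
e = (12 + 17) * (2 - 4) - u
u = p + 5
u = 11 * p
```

3

Transformed code:
log(35)
e = e - 29
p = 210
e = 26 % u
p = 39 + p
e = -58 - u
u = p + 5
u = 11 * p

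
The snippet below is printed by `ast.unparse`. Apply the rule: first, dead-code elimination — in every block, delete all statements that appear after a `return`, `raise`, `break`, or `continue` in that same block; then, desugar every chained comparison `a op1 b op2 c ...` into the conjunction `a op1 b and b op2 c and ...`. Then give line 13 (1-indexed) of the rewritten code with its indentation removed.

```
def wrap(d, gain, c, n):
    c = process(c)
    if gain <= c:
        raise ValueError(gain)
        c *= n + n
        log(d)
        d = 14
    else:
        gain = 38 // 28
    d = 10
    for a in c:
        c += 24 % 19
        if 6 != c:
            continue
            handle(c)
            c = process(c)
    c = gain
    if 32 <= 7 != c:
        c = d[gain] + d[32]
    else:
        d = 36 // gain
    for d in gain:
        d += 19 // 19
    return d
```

Transformed code:
def wrap(d, gain, c, n):
    c = process(c)
    if gain <= c:
        raise ValueError(gain)
    else:
        gain = 38 // 28
    d = 10
    for a in c:
        c += 24 % 19
        if 6 != c:
            continue
    c = gain
    if 32 <= 7 and 7 != c:
        c = d[gain] + d[32]
    else:
        d = 36 // gain
    for d in gain:
        d += 19 // 19
    return d

if 32 <= 7 and 7 != c:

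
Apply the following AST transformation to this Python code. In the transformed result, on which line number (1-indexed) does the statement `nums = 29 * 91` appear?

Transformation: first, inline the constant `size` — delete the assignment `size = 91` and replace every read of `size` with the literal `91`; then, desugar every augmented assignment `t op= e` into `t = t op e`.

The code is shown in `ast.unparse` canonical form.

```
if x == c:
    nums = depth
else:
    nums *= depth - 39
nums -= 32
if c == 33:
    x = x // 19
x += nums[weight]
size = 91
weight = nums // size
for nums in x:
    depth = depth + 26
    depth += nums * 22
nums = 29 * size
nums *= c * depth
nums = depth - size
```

13

Transformed code:
if x == c:
    nums = depth
else:
    nums = nums * (depth - 39)
nums = nums - 32
if c == 33:
    x = x // 19
x = x + nums[weight]
weight = nums // 91
for nums in x:
    depth = depth + 26
    depth = depth + nums * 22
nums = 29 * 91
nums = nums * (c * depth)
nums = depth - 91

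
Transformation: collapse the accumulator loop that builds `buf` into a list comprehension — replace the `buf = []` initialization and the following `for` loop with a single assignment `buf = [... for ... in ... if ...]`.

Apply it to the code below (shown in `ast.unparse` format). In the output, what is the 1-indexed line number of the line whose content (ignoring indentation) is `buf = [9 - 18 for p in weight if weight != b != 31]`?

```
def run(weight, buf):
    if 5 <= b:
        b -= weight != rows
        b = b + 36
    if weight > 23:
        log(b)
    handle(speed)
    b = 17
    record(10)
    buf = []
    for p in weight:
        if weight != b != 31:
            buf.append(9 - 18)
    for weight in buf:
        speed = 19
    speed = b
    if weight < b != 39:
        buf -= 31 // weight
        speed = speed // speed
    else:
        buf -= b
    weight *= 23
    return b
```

Transformed code:
def run(weight, buf):
    if 5 <= b:
        b -= weight != rows
        b = b + 36
    if weight > 23:
        log(b)
    handle(speed)
    b = 17
    record(10)
    buf = [9 - 18 for p in weight if weight != b != 31]
    for weight in buf:
        speed = 19
    speed = b
    if weight < b != 39:
        buf -= 31 // weight
        speed = speed // speed
    else:
        buf -= b
    weight *= 23
    return b

10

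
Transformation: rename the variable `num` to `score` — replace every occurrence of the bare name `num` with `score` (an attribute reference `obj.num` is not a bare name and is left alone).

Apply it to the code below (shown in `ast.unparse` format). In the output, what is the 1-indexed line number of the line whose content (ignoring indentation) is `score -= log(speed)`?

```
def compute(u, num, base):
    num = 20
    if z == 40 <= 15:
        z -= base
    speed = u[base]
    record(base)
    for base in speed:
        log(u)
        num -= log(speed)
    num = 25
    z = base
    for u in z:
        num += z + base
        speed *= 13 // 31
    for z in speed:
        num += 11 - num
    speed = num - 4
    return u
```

9

Transformed code:
def compute(u, score, base):
    score = 20
    if z == 40 <= 15:
        z -= base
    speed = u[base]
    record(base)
    for base in speed:
        log(u)
        score -= log(speed)
    score = 25
    z = base
    for u in z:
        score += z + base
        speed *= 13 // 31
    for z in speed:
        score += 11 - score
    speed = score - 4
    return u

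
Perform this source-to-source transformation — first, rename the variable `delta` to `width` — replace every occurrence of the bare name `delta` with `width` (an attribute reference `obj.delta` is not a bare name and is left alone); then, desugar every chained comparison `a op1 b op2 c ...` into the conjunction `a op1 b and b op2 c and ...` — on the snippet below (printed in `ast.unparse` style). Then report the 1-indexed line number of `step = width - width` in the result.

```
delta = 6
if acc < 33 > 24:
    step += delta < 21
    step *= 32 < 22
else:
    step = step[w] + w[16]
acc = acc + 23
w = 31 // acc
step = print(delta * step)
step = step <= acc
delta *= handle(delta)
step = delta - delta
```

Transformed code:
width = 6
if acc < 33 and 33 > 24:
    step += width < 21
    step *= 32 < 22
else:
    step = step[w] + w[16]
acc = acc + 23
w = 31 // acc
step = print(width * step)
step = step <= acc
width *= handle(width)
step = width - width

12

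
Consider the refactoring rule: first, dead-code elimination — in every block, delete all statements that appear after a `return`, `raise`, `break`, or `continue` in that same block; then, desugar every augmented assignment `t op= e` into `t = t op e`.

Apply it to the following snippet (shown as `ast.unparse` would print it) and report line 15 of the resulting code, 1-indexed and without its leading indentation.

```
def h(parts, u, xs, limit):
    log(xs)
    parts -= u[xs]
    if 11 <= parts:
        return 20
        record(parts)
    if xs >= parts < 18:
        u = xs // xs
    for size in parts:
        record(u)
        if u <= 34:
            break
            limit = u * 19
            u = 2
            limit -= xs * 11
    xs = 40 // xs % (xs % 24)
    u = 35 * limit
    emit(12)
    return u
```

return u

Transformed code:
def h(parts, u, xs, limit):
    log(xs)
    parts = parts - u[xs]
    if 11 <= parts:
        return 20
    if xs >= parts < 18:
        u = xs // xs
    for size in parts:
        record(u)
        if u <= 34:
            break
    xs = 40 // xs % (xs % 24)
    u = 35 * limit
    emit(12)
    return u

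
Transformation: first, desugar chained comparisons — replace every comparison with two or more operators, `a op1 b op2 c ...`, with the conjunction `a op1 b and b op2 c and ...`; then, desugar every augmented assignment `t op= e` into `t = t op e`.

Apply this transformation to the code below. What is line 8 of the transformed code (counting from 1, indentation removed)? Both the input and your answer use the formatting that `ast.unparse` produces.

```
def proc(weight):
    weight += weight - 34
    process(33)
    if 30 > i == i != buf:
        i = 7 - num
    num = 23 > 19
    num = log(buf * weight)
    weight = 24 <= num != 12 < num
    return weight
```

weight = 24 <= num and num != 12 and (12 < num)

Transformed code:
def proc(weight):
    weight = weight + (weight - 34)
    process(33)
    if 30 > i and i == i and (i != buf):
        i = 7 - num
    num = 23 > 19
    num = log(buf * weight)
    weight = 24 <= num and num != 12 and (12 < num)
    return weight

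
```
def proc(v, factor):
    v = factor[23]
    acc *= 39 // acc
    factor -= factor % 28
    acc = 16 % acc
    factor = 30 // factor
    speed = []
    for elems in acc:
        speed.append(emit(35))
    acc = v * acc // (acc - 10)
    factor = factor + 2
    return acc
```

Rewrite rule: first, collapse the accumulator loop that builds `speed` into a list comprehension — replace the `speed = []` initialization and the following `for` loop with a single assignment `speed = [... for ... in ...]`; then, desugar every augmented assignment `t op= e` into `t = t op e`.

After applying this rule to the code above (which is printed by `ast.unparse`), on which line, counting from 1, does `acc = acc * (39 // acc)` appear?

3

Transformed code:
def proc(v, factor):
    v = factor[23]
    acc = acc * (39 // acc)
    factor = factor - factor % 28
    acc = 16 % acc
    factor = 30 // factor
    speed = [emit(35) for elems in acc]
    acc = v * acc // (acc - 10)
    factor = factor + 2
    return acc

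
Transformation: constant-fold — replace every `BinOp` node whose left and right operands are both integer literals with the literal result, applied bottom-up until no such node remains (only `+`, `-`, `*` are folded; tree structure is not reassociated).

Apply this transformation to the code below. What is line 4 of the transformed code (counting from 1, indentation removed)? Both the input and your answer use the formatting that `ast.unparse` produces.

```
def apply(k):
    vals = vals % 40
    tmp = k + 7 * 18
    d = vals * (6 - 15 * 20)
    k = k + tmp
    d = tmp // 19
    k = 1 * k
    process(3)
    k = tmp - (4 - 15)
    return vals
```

d = vals * -294

Transformed code:
def apply(k):
    vals = vals % 40
    tmp = k + 126
    d = vals * -294
    k = k + tmp
    d = tmp // 19
    k = 1 * k
    process(3)
    k = tmp - -11
    return vals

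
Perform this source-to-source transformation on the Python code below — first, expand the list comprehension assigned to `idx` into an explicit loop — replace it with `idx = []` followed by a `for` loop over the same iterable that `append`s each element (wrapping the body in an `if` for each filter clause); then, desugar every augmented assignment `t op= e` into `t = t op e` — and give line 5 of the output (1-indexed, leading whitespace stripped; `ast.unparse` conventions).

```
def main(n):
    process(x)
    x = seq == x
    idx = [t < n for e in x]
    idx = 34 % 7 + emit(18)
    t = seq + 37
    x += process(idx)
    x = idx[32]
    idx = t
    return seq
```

Transformed code:
def main(n):
    process(x)
    x = seq == x
    idx = []
    for e in x:
        idx.append(t < n)
    idx = 34 % 7 + emit(18)
    t = seq + 37
    x = x + process(idx)
    x = idx[32]
    idx = t
    return seq

for e in x:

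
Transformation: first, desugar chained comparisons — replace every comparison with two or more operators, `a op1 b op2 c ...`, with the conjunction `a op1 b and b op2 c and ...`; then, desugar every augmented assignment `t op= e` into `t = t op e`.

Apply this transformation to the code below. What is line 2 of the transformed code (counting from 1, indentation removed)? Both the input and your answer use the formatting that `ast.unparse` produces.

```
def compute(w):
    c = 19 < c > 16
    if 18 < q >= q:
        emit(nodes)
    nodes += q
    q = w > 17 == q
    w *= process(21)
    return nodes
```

Transformed code:
def compute(w):
    c = 19 < c and c > 16
    if 18 < q and q >= q:
        emit(nodes)
    nodes = nodes + q
    q = w > 17 and 17 == q
    w = w * process(21)
    return nodes

c = 19 < c and c > 16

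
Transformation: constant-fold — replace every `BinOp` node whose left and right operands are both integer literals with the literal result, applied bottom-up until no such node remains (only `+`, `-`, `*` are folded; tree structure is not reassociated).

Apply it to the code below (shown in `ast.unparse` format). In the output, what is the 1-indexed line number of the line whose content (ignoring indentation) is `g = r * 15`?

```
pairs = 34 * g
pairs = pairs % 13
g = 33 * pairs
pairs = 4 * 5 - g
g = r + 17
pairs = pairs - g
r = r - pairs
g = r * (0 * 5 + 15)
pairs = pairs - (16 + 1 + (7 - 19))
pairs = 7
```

Transformed code:
pairs = 34 * g
pairs = pairs % 13
g = 33 * pairs
pairs = 20 - g
g = r + 17
pairs = pairs - g
r = r - pairs
g = r * 15
pairs = pairs - 5
pairs = 7

8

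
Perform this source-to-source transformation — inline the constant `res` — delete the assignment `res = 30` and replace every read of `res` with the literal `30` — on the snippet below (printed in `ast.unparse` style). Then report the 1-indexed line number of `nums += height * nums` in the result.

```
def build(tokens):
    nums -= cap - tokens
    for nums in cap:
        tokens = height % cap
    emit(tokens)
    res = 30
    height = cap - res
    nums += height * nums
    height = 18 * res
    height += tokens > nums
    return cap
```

7

Transformed code:
def build(tokens):
    nums -= cap - tokens
    for nums in cap:
        tokens = height % cap
    emit(tokens)
    height = cap - 30
    nums += height * nums
    height = 18 * 30
    height += tokens > nums
    return cap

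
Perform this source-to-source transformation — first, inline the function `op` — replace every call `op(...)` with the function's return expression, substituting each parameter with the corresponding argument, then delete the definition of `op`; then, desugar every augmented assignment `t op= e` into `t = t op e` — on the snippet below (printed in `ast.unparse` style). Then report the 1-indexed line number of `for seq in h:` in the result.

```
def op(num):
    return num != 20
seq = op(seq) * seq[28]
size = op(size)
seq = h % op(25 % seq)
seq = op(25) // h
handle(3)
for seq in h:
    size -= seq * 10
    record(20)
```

Transformed code:
seq = (seq != 20) * seq[28]
size = size != 20
seq = h % (25 % seq != 20)
seq = (25 != 20) // h
handle(3)
for seq in h:
    size = size - seq * 10
    record(20)

6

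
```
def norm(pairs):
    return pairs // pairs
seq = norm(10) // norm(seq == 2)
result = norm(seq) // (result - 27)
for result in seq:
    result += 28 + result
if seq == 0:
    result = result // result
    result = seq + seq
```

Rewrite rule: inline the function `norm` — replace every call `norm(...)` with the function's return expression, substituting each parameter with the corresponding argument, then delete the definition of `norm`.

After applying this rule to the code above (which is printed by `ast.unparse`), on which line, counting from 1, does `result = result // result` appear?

Transformed code:
seq = 10 // 10 // ((seq == 2) // (seq == 2))
result = seq // seq // (result - 27)
for result in seq:
    result += 28 + result
if seq == 0:
    result = result // result
    result = seq + seq

6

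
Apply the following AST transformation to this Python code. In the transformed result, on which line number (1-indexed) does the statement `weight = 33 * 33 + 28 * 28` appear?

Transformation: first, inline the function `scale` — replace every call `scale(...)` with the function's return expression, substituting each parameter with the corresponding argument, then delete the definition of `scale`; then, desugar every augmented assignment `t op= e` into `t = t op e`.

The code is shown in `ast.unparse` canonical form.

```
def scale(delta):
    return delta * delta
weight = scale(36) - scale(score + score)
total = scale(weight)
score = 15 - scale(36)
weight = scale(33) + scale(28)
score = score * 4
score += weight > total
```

Transformed code:
weight = 36 * 36 - (score + score) * (score + score)
total = weight * weight
score = 15 - 36 * 36
weight = 33 * 33 + 28 * 28
score = score * 4
score = score + (weight > total)

4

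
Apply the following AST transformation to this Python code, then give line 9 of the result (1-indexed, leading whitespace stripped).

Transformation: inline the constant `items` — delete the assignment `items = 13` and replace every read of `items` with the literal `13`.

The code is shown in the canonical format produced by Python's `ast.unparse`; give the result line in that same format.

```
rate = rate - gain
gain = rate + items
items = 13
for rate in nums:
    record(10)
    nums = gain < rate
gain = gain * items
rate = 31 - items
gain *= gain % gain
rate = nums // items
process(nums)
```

Transformed code:
rate = rate - gain
gain = rate + 13
for rate in nums:
    record(10)
    nums = gain < rate
gain = gain * 13
rate = 31 - 13
gain *= gain % gain
rate = nums // 13
process(nums)

rate = nums // 13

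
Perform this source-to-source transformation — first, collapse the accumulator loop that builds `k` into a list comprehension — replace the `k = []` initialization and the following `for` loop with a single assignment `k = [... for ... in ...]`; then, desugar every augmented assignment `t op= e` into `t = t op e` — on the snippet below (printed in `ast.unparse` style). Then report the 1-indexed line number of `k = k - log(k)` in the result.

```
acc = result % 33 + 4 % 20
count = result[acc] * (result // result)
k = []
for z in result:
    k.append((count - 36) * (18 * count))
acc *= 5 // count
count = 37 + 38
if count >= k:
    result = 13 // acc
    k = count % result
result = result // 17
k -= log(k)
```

10

Transformed code:
acc = result % 33 + 4 % 20
count = result[acc] * (result // result)
k = [(count - 36) * (18 * count) for z in result]
acc = acc * (5 // count)
count = 37 + 38
if count >= k:
    result = 13 // acc
    k = count % result
result = result // 17
k = k - log(k)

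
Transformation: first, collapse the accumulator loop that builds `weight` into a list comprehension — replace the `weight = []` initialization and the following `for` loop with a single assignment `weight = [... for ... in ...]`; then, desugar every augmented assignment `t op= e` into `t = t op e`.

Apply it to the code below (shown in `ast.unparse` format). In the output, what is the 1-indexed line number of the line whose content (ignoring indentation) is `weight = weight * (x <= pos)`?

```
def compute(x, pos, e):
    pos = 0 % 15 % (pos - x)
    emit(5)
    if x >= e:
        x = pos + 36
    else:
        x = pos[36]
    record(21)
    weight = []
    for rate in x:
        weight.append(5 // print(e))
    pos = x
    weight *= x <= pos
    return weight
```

Transformed code:
def compute(x, pos, e):
    pos = 0 % 15 % (pos - x)
    emit(5)
    if x >= e:
        x = pos + 36
    else:
        x = pos[36]
    record(21)
    weight = [5 // print(e) for rate in x]
    pos = x
    weight = weight * (x <= pos)
    return weight

11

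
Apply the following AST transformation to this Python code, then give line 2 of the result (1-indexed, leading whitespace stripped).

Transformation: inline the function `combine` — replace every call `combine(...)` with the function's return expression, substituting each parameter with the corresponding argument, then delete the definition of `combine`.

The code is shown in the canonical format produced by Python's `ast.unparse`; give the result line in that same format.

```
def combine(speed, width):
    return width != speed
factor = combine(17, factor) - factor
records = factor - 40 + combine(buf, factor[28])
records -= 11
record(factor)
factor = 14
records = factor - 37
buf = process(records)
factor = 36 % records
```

Transformed code:
factor = (factor != 17) - factor
records = factor - 40 + (factor[28] != buf)
records -= 11
record(factor)
factor = 14
records = factor - 37
buf = process(records)
factor = 36 % records

records = factor - 40 + (factor[28] != buf)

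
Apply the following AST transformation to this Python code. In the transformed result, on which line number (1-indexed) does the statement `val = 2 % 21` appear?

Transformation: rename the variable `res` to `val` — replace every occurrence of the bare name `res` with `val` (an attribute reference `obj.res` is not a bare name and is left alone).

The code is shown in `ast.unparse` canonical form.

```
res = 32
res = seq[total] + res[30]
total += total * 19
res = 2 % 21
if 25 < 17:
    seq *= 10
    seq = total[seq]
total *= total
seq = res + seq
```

Transformed code:
val = 32
val = seq[total] + val[30]
total += total * 19
val = 2 % 21
if 25 < 17:
    seq *= 10
    seq = total[seq]
total *= total
seq = val + seq

4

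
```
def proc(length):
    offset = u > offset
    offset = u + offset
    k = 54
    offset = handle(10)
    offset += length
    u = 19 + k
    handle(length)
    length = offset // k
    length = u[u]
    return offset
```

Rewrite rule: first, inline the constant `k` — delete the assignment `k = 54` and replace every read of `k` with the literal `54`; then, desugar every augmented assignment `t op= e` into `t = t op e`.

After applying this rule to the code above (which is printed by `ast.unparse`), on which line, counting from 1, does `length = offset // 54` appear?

Transformed code:
def proc(length):
    offset = u > offset
    offset = u + offset
    offset = handle(10)
    offset = offset + length
    u = 19 + 54
    handle(length)
    length = offset // 54
    length = u[u]
    return offset

8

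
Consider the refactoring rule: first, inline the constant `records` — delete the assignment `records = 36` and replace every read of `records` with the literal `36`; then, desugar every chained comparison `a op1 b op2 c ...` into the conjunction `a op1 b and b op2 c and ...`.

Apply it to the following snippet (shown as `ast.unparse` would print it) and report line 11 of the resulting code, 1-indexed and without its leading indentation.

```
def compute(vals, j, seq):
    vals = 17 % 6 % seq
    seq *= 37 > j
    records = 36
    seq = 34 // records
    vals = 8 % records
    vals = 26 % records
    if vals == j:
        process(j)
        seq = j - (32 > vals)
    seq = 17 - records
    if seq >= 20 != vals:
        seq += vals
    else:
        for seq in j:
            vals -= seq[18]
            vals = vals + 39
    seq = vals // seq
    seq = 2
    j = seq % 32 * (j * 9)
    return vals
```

Transformed code:
def compute(vals, j, seq):
    vals = 17 % 6 % seq
    seq *= 37 > j
    seq = 34 // 36
    vals = 8 % 36
    vals = 26 % 36
    if vals == j:
        process(j)
        seq = j - (32 > vals)
    seq = 17 - 36
    if seq >= 20 and 20 != vals:
        seq += vals
    else:
        for seq in j:
            vals -= seq[18]
            vals = vals + 39
    seq = vals // seq
    seq = 2
    j = seq % 32 * (j * 9)
    return vals

if seq >= 20 and 20 != vals:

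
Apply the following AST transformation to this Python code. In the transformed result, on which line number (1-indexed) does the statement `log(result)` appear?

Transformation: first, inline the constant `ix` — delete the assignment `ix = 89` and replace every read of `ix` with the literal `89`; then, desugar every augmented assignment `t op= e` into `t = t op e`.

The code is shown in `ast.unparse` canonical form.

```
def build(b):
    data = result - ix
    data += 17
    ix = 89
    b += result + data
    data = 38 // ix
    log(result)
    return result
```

Transformed code:
def build(b):
    data = result - 89
    data = data + 17
    b = b + (result + data)
    data = 38 // 89
    log(result)
    return result

6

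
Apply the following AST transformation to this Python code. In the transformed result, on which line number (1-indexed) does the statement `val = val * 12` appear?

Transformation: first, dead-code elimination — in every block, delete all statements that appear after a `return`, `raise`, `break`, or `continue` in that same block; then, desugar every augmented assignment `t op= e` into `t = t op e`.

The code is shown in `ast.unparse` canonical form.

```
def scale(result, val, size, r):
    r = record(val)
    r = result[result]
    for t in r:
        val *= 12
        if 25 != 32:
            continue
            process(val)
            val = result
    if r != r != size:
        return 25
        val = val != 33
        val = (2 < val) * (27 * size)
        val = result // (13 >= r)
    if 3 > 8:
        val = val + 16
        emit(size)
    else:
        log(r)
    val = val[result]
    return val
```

Transformed code:
def scale(result, val, size, r):
    r = record(val)
    r = result[result]
    for t in r:
        val = val * 12
        if 25 != 32:
            continue
    if r != r != size:
        return 25
    if 3 > 8:
        val = val + 16
        emit(size)
    else:
        log(r)
    val = val[result]
    return val

5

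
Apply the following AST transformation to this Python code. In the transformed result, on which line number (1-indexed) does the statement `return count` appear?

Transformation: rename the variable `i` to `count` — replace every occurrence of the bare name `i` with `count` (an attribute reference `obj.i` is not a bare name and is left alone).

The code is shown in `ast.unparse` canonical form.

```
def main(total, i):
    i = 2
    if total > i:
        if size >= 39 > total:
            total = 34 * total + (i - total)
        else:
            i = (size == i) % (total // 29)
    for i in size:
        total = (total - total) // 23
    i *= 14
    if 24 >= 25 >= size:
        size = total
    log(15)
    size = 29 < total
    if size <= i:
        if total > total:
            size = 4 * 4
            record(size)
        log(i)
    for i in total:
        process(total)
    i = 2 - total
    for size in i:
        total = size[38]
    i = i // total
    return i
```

26

Transformed code:
def main(total, count):
    count = 2
    if total > count:
        if size >= 39 > total:
            total = 34 * total + (count - total)
        else:
            count = (size == count) % (total // 29)
    for count in size:
        total = (total - total) // 23
    count *= 14
    if 24 >= 25 >= size:
        size = total
    log(15)
    size = 29 < total
    if size <= count:
        if total > total:
            size = 4 * 4
            record(size)
        log(count)
    for count in total:
        process(total)
    count = 2 - total
    for size in count:
        total = size[38]
    count = count // total
    return count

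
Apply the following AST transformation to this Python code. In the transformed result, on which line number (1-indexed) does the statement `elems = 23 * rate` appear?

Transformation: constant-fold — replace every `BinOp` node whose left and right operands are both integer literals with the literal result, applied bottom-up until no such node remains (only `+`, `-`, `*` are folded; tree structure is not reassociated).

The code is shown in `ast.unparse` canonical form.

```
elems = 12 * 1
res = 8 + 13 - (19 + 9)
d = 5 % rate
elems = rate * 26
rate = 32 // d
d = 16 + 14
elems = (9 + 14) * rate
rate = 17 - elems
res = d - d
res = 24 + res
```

7

Transformed code:
elems = 12
res = -7
d = 5 % rate
elems = rate * 26
rate = 32 // d
d = 30
elems = 23 * rate
rate = 17 - elems
res = d - d
res = 24 + res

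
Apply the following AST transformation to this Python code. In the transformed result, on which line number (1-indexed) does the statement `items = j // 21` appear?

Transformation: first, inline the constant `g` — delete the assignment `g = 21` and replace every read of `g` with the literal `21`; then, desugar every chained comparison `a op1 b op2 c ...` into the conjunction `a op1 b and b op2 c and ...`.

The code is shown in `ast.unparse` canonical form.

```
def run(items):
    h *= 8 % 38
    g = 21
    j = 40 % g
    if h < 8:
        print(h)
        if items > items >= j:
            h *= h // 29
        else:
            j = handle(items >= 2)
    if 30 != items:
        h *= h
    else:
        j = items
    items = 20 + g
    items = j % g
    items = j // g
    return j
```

Transformed code:
def run(items):
    h *= 8 % 38
    j = 40 % 21
    if h < 8:
        print(h)
        if items > items and items >= j:
            h *= h // 29
        else:
            j = handle(items >= 2)
    if 30 != items:
        h *= h
    else:
        j = items
    items = 20 + 21
    items = j % 21
    items = j // 21
    return j

16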